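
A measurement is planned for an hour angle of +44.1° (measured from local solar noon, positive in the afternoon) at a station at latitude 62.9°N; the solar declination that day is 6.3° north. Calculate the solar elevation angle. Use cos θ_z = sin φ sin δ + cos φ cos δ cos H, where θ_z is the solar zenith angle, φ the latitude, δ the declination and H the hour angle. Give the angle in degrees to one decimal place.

cos θ_z = sin φ sin δ + cos φ cos δ cos H = (0.8902)(0.1097) + (0.4555)(0.9940)(0.7181) = 0.4228.
θ_z = arccos(0.4228) = 64.99°, so the elevation is 90° − 64.99° = 25.01°.

25.0°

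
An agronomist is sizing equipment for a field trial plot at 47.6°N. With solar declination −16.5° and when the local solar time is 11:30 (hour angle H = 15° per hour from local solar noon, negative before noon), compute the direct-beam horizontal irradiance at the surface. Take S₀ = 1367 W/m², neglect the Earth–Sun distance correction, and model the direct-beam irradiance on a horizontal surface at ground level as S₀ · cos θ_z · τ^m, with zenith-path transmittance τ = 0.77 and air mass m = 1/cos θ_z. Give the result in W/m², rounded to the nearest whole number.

Hour angle H = 15° × (11.5 − 12) = -7.50°.
With φ = 47.6°, δ = -16.5°, H = -7.50°: sin φ sin δ = -0.2097, cos φ cos δ cos H = 0.6410, so cos θ_z = 0.4313.
Air mass m = 1/cos θ_z = 1/0.4313 = 2.319; τ^m = 0.77^2.319 = 0.5455.
Surface direct beam = 1367 × 0.4313 × 0.5455 = 321.62 W/m².

322 W/m²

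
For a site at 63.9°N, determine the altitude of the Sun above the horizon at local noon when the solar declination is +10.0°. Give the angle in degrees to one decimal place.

At local solar noon the hour angle is zero, so the elevation is 90° − |φ − δ| = 90° − |63.9° − (10.0°)| = 90° − 53.9° = 36.1°.

36.1°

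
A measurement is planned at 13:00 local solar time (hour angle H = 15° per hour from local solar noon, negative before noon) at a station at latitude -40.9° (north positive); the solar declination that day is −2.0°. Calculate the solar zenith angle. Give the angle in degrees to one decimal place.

Hour angle H = 15° × (13 − 12) = 15.00°.
cos θ_z = sin(-40.9°) sin(-2.0°) + cos(-40.9°) cos(-2.0°) cos(15.00°) = 0.0229 + 0.7297 = 0.7526.
θ_z = arccos(0.7526) = 41.18°.

41.2°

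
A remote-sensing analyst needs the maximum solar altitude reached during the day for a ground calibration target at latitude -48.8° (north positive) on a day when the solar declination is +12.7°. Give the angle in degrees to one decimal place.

At local solar noon the hour angle is zero, so the elevation is 90° − |φ − δ| = 90° − |-48.8° − (12.7°)| = 90° − 61.5° = 28.5°.

28.5°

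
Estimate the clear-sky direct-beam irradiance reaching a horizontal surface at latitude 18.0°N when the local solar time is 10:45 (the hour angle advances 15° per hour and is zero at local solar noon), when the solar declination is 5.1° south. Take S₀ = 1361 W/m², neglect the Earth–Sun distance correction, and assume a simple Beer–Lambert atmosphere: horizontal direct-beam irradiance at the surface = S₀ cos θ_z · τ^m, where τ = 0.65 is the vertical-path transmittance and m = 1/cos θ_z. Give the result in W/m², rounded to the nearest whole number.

Hour angle H = 15° × (10.75 − 12) = -18.75°.
With φ = 18.0°, δ = -5.1°, H = -18.75°: sin φ sin δ = -0.0275, cos φ cos δ cos H = 0.8970, so cos θ_z = 0.8695.
Air mass m = 1/cos θ_z = 1/0.8695 = 1.150; τ^m = 0.65^1.150 = 0.6093.
Surface direct beam = 1361 × 0.8695 × 0.6093 = 721.04 W/m².

721 W/m²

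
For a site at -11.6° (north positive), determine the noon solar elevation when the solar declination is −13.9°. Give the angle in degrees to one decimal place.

87.7°

At local solar noon the hour angle is zero, so the elevation is 90° − |φ − δ| = 90° − |-11.6° − (-13.9°)| = 90° − 2.3° = 87.7°.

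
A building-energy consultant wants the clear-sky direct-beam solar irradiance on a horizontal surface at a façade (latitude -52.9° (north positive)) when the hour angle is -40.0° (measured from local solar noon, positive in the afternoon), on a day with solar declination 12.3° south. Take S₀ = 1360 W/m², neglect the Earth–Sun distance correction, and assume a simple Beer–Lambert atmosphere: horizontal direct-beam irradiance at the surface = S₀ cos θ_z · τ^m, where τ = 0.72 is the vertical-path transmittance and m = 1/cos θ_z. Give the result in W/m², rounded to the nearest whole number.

cos θ_z = sin φ sin δ + cos φ cos δ cos H = (-0.7976)(-0.2130) + (0.6032)(0.9770)(0.7660) = 0.6213.
Air mass m = 1/cos θ_z = 1/0.6213 = 1.610; τ^m = 0.72^1.610 = 0.5893.
Surface direct beam = 1360 × 0.6213 × 0.5893 = 497.94 W/m².

498 W/m²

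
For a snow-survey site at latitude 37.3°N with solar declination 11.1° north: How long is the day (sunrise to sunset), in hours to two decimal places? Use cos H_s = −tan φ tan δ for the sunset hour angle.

cos H_s = −tan(37.3°) · tan(11.1°) = -0.1495, so H_s = arccos(-0.1495) = 98.60°.
Day length = 2 H_s / 15° h⁻¹ = 197.20° / 15 = 13.147 h.

13.15 hours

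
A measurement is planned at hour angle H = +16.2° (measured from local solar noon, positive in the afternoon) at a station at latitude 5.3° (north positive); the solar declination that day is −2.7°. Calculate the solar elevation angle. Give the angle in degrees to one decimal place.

71.9°

With φ = 5.3°, δ = -2.7°, H = 16.20°: sin φ sin δ = -0.0044, cos φ cos δ cos H = 0.9551, so cos θ_z = 0.9507.
θ_z = arccos(0.9507) = 18.07°, so the elevation is 90° − 18.07° = 71.93°.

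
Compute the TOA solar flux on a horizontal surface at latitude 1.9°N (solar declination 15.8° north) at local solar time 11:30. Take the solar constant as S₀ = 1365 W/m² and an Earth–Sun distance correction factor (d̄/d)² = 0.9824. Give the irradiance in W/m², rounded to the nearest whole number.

Hour angle H = 15° × (11.5 − 12) = -7.50°.
With φ = 1.9°, δ = 15.8°, H = -7.50°: sin φ sin δ = 0.0090, cos φ cos δ cos H = 0.9535, so cos θ_z = 0.9625.
Top-of-atmosphere irradiance = S₀ (d̄/d)² cos θ_z = 1365 × 0.9824 × 0.9625 = 1290.69 W/m².

1291 W/m²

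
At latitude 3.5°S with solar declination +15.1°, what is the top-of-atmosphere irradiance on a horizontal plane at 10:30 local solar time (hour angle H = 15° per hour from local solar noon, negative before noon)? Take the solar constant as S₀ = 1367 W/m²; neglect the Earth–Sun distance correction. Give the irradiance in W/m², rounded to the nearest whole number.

Hour angle H = 15° × (10.5 − 12) = -22.50°.
With φ = -3.5°, δ = 15.1°, H = -22.50°: sin φ sin δ = -0.0159, cos φ cos δ cos H = 0.8903, so cos θ_z = 0.8744.
Top-of-atmosphere irradiance = S₀ cos θ_z = 1367 × 0.8744 = 1195.30 W/m².

1195 W/m²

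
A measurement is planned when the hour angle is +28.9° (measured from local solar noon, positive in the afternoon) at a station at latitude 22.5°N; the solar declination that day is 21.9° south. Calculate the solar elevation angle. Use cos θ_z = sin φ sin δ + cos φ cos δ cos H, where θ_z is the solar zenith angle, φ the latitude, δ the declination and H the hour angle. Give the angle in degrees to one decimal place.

37.4°

cos θ_z = sin(22.5°) sin(-21.9°) + cos(22.5°) cos(-21.9°) cos(28.90°) = -0.1427 + 0.7505 = 0.6078.
θ_z = arccos(0.6078) = 52.57°, so the elevation is 90° − 52.57° = 37.43°.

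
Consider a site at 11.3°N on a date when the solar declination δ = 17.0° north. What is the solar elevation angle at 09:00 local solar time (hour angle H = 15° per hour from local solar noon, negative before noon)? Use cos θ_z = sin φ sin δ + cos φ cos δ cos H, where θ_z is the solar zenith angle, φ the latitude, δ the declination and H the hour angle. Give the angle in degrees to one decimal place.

46.1°

Hour angle H = 15° × (9 − 12) = -45.00°.
cos θ_z = sin φ sin δ + cos φ cos δ cos H = (0.1959)(0.2924) + (0.9806)(0.9563)(0.7071) = 0.7204.
θ_z = arccos(0.7204) = 43.91°, so the elevation is 90° − 43.91° = 46.09°.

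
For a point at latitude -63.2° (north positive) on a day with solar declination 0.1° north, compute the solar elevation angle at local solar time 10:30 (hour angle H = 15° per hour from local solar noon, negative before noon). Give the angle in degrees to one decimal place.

Hour angle H = 15° × (10.5 − 12) = -22.50°.
With φ = -63.2°, δ = 0.1°, H = -22.50°: sin φ sin δ = -0.0016, cos φ cos δ cos H = 0.4166, so cos θ_z = 0.4150.
θ_z = arccos(0.4150) = 65.48°, so the elevation is 90° − 65.48° = 24.52°.

24.5°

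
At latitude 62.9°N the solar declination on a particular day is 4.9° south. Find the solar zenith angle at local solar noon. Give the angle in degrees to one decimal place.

At local solar noon the hour angle is zero, so the zenith angle is |φ − δ| = |62.9° − (-4.9°)| = 67.8°.

67.8°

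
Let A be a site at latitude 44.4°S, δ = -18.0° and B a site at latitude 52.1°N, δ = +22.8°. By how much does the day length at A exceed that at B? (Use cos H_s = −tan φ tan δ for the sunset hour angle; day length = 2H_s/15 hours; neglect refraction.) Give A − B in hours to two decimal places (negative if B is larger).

A: H_s = arccos(−tan -44.4° · tan -18.0°) = 108.55°, so 2H_s/15 = 14.4733 h.
B: H_s = arccos(−tan 52.1° · tan 22.8°) = 122.68°, so 2H_s/15 = 16.3573 h.
A − B = 14.4733 − 16.3573 = -1.8840 h.

-1.88 h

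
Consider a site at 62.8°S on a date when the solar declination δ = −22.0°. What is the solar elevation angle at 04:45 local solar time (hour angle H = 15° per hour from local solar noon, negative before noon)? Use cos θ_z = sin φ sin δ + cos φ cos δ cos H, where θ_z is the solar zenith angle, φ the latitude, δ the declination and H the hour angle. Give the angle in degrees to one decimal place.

Hour angle H = 15° × (4.75 − 12) = -108.75°.
cos θ_z = sin φ sin δ + cos φ cos δ cos H = (-0.8894)(-0.3746) + (0.4571)(0.9272)(-0.3214) = 0.1970.
θ_z = arccos(0.1970) = 78.64°, so the elevation is 90° − 78.64° = 11.36°.

11.4°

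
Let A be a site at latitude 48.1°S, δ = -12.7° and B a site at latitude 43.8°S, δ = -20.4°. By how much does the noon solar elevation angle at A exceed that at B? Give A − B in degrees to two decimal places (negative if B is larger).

A: 90° − |-48.1 − (-12.7)| = 54.60°.
B: 90° − |-43.8 − (-20.4)| = 66.60°.
A − B = 54.60 − 66.60 = -12.00°.

-12.00°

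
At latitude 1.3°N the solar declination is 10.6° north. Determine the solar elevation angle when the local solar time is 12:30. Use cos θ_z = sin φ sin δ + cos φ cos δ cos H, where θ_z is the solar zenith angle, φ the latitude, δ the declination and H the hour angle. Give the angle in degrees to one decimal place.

Hour angle H = 15° × (12.5 − 12) = 7.50°.
cos θ_z = sin(1.3°) sin(10.6°) + cos(1.3°) cos(10.6°) cos(7.50°) = 0.0042 + 0.9743 = 0.9785.
θ_z = arccos(0.9785) = 11.90°, so the elevation is 90° − 11.90° = 78.10°.

78.1°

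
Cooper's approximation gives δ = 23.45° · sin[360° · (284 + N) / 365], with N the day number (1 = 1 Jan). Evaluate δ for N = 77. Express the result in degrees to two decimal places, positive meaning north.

360 × (284 + 77) / 365 = 356.055°; sin(356.055°) = -0.0688.
δ = 23.45 × -0.0688 = -1.613° ≈ -1.61°.

-1.61°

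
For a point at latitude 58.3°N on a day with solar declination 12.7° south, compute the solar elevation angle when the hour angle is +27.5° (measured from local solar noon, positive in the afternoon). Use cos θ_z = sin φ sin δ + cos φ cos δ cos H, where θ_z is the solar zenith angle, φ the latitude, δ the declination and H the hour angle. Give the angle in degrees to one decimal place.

cos θ_z = sin φ sin δ + cos φ cos δ cos H = (0.8508)(-0.2198) + (0.5255)(0.9755)(0.8870) = 0.2677.
θ_z = arccos(0.2677) = 74.47°, so the elevation is 90° − 74.47° = 15.53°.

15.5°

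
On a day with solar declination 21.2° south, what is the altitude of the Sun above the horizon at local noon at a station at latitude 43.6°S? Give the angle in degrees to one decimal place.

67.6°

At local solar noon the hour angle is zero, so the elevation is 90° − |φ − δ| = 90° − |-43.6° − (-21.2°)| = 90° − 22.4° = 67.6°.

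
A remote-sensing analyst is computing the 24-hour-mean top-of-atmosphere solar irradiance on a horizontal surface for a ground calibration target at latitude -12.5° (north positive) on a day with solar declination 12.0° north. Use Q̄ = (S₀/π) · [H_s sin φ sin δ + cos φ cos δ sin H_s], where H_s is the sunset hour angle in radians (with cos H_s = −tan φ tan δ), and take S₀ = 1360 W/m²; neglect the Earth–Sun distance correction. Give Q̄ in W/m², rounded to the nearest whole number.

−tan φ tan δ = −(-0.2217)(0.2126) = 0.0471; H_s = arccos(0.0471) = 87.30°. In radians, H_s = 1.5237.
H_s sin φ sin δ = 1.5237 × -0.2164 × 0.2079 = -0.0686.
cos φ cos δ sin H_s = 0.9763 × 0.9781 × 0.9989 = 0.9539.
Q̄ = (1360/π) × (-0.0686 + 0.9539) = 432.90 × 0.8853 = 383.25 W/m².

383 W/m²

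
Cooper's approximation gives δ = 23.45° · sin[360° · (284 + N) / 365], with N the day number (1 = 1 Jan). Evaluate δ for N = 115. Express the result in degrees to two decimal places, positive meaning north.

360 × (284 + 115) / 365 = 393.534°; sin(393.534°) = 0.5524.
δ = 23.45 × 0.5524 = 12.954° ≈ +12.95°.

+12.95°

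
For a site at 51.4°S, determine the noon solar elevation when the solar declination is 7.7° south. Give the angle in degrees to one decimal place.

46.3°

At local solar noon the hour angle is zero, so the elevation is 90° − |φ − δ| = 90° − |-51.4° − (-7.7°)| = 90° − 43.7° = 46.3°.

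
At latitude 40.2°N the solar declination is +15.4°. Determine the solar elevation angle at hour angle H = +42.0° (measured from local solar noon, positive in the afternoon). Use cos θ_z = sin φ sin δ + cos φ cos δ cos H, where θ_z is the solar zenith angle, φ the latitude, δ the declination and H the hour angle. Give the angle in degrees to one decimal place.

With φ = 40.2°, δ = 15.4°, H = 42.00°: sin φ sin δ = 0.1714, cos φ cos δ cos H = 0.5472, so cos θ_z = 0.7186.
θ_z = arccos(0.7186) = 44.06°, so the elevation is 90° − 44.06° = 45.94°.

45.9°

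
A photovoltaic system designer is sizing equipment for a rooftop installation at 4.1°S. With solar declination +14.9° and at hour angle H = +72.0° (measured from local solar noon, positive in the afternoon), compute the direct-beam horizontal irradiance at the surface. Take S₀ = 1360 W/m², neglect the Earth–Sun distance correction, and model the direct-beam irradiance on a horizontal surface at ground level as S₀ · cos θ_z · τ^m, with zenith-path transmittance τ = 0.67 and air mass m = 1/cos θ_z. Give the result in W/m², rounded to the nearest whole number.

With φ = -4.1°, δ = 14.9°, H = 72.00°: sin φ sin δ = -0.0184, cos φ cos δ cos H = 0.2979, so cos θ_z = 0.2795.
Air mass m = 1/cos θ_z = 1/0.2795 = 3.578; τ^m = 0.67^3.578 = 0.2386.
Surface direct beam = 1360 × 0.2795 × 0.2386 = 90.70 W/m².

91 W/m²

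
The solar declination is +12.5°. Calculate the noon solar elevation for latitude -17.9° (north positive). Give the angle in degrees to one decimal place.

59.6°

At local solar noon the hour angle is zero, so the elevation is 90° − |φ − δ| = 90° − |-17.9° − (12.5°)| = 90° − 30.4° = 59.6°.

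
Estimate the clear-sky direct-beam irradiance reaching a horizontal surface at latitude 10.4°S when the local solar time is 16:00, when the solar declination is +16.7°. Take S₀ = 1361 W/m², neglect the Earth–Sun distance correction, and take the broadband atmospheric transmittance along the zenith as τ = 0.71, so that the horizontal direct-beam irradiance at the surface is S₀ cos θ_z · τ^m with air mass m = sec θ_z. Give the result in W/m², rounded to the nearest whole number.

252 W/m²

Hour angle H = 15° × (16 − 12) = 60.00°.
cos θ_z = sin φ sin δ + cos φ cos δ cos H = (-0.1805)(0.2874) + (0.9836)(0.9578)(0.5000) = 0.4192.
Air mass m = 1/cos θ_z = 1/0.4192 = 2.385; τ^m = 0.71^2.385 = 0.4418.
Surface direct beam = 1361 × 0.4192 × 0.4418 = 252.06 W/m².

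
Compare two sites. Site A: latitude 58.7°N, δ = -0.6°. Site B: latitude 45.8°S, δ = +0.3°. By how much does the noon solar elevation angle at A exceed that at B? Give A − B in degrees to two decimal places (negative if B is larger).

A: 90° − |58.7 − (-0.6)| = 30.70°.
B: 90° − |-45.8 − (0.3)| = 43.90°.
A − B = 30.70 − 43.90 = -13.20°.

-13.20°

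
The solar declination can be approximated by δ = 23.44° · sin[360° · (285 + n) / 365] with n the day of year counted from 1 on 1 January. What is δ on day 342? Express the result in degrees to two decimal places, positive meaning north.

360 × (285 + 342) / 365 = 618.411°; sin(618.411°) = -0.9796.
δ = 23.44 × -0.9796 = -22.962° ≈ -22.96°.

-22.96°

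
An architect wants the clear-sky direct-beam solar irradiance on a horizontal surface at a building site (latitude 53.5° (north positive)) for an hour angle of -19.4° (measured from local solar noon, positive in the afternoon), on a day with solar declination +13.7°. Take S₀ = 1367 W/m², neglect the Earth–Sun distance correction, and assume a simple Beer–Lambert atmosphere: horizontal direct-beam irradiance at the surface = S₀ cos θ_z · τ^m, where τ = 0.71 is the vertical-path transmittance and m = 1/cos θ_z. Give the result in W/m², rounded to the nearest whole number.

With φ = 53.5°, δ = 13.7°, H = -19.40°: sin φ sin δ = 0.1904, cos φ cos δ cos H = 0.5451, so cos θ_z = 0.7355.
Air mass m = 1/cos θ_z = 1/0.7355 = 1.360; τ^m = 0.71^1.360 = 0.6276.
Surface direct beam = 1367 × 0.7355 × 0.6276 = 631.01 W/m².

631 W/m²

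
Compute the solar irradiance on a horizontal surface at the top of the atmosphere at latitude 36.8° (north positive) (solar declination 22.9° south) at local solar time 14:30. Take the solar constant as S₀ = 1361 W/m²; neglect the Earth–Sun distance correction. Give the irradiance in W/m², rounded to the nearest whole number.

Hour angle H = 15° × (14.5 − 12) = 37.50°.
cos θ_z = sin φ sin δ + cos φ cos δ cos H = (0.5990)(-0.3891) + (0.8007)(0.9212)(0.7934) = 0.3521.
Top-of-atmosphere irradiance = S₀ cos θ_z = 1361 × 0.3521 = 479.21 W/m².

479 W/m²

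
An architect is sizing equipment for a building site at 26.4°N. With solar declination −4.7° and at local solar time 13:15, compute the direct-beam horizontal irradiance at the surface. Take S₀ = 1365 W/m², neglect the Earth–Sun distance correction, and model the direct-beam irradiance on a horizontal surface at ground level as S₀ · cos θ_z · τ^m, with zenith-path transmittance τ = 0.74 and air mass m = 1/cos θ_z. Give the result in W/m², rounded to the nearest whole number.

Hour angle H = 15° × (13.25 − 12) = 18.75°.
cos θ_z = sin φ sin δ + cos φ cos δ cos H = (0.4446)(-0.0819) + (0.8957)(0.9966)(0.9469) = 0.8088.
Air mass m = 1/cos θ_z = 1/0.8088 = 1.236; τ^m = 0.74^1.236 = 0.6892.
Surface direct beam = 1365 × 0.8088 × 0.6892 = 760.89 W/m².

761 W/m²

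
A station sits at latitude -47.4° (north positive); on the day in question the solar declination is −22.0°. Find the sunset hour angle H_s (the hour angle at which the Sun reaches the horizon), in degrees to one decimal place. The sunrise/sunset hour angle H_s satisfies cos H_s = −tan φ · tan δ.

116.1°

The sunset hour angle satisfies cos H_s = −tan φ tan δ = -0.4394, giving H_s = 116.07°.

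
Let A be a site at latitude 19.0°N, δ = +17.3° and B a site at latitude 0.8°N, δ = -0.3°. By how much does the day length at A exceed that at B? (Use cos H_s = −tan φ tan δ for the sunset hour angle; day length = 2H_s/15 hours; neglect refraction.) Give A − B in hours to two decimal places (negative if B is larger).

A: H_s = arccos(−tan 19.0° · tan 17.3°) = 96.16°, so 2H_s/15 = 12.8213 h.
B: H_s = arccos(−tan 0.8° · tan -0.3°) = 90.00°, so 2H_s/15 = 12.0000 h.
A − B = 12.8213 − 12.0000 = 0.8213 h.

+0.82 h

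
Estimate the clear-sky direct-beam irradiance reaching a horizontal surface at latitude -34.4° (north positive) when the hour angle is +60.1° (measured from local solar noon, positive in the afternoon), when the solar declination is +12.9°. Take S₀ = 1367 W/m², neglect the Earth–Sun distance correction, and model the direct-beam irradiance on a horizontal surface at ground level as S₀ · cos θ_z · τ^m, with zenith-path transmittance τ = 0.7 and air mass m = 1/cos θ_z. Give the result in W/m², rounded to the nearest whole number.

cos θ_z = sin(-34.4°) sin(12.9°) + cos(-34.4°) cos(12.9°) cos(60.10°) = -0.1261 + 0.4009 = 0.2748.
Air mass m = 1/cos θ_z = 1/0.2748 = 3.639; τ^m = 0.7^3.639 = 0.2731.
Surface direct beam = 1367 × 0.2748 × 0.2731 = 102.59 W/m².

103 W/m²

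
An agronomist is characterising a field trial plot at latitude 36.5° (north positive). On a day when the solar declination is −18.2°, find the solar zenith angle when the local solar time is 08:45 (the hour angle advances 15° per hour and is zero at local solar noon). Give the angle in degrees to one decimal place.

Hour angle H = 15° × (8.75 − 12) = -48.75°.
cos θ_z = sin φ sin δ + cos φ cos δ cos H = (0.5948)(-0.3123) + (0.8039)(0.9500)(0.6593) = 0.3178.
θ_z = arccos(0.3178) = 71.47°.

71.5°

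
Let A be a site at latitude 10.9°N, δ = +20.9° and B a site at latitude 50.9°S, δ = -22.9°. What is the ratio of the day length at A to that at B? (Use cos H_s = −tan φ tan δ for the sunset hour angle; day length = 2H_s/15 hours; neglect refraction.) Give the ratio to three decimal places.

A: H_s = arccos(−tan 10.9° · tan 20.9°) = 94.22°, so 2H_s/15 = 12.5627 h.
B: H_s = arccos(−tan -50.9° · tan -22.9°) = 121.32°, so 2H_s/15 = 16.1760 h.
Ratio A/B = 12.5627 / 16.1760 = 0.7766.

0.777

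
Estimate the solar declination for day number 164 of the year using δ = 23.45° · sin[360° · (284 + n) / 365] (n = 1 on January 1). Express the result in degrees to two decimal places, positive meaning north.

360 × (284 + 164) / 365 = 441.863°; sin(441.863°) = 0.9899.
δ = 23.45 × 0.9899 = 23.213° ≈ +23.21°.

+23.21°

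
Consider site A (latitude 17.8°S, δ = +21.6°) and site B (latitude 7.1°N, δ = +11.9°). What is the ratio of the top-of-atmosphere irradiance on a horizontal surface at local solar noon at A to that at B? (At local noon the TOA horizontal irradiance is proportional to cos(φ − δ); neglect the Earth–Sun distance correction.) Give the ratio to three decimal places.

A: cos θ_z = cos(-17.8° − (21.6°)) = 0.7727.
B: cos θ_z = cos(7.1° − (11.9°)) = 0.9965.
Ratio A/B = 0.7727 / 0.9965 = 0.7754.

0.775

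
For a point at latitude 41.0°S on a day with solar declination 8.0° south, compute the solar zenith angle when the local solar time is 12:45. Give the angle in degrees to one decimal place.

Hour angle H = 15° × (12.75 − 12) = 11.25°.
cos θ_z = sin φ sin δ + cos φ cos δ cos H = (-0.6561)(-0.1392) + (0.7547)(0.9903)(0.9808) = 0.8244.
θ_z = arccos(0.8244) = 34.47°.

34.5°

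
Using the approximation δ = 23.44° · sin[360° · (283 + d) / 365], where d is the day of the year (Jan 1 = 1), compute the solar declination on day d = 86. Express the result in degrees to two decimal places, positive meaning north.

+1.61°

360 × (283 + 86) / 365 = 363.945°; sin(363.945°) = 0.0688.
δ = 23.44 × 0.0688 = 1.613° ≈ +1.61°.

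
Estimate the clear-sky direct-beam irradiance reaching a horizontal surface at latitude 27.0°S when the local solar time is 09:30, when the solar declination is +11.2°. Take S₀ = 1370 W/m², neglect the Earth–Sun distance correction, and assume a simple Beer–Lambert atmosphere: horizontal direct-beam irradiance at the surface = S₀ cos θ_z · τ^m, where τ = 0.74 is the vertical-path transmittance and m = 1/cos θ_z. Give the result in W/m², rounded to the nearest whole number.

504 W/m²

Hour angle H = 15° × (9.5 − 12) = -37.50°.
With φ = -27.0°, δ = 11.2°, H = -37.50°: sin φ sin δ = -0.0882, cos φ cos δ cos H = 0.6934, so cos θ_z = 0.6052.
Air mass m = 1/cos θ_z = 1/0.6052 = 1.652; τ^m = 0.74^1.652 = 0.6081.
Surface direct beam = 1370 × 0.6052 × 0.6081 = 504.19 W/m².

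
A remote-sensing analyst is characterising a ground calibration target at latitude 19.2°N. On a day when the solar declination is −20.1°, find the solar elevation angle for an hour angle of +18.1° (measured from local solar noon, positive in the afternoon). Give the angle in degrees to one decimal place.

cos θ_z = sin(19.2°) sin(-20.1°) + cos(19.2°) cos(-20.1°) cos(18.10°) = -0.1130 + 0.8430 = 0.7300.
θ_z = arccos(0.7300) = 43.11°, so the elevation is 90° − 43.11° = 46.89°.

46.9°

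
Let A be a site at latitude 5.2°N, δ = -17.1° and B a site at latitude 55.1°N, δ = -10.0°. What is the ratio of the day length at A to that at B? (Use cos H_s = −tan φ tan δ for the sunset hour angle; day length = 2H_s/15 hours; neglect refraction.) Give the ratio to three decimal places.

1.173

A: H_s = arccos(−tan 5.2° · tan -17.1°) = 88.40°, so 2H_s/15 = 11.7867 h.
B: H_s = arccos(−tan 55.1° · tan -10.0°) = 75.36°, so 2H_s/15 = 10.0480 h.
Ratio A/B = 11.7867 / 10.0480 = 1.1730.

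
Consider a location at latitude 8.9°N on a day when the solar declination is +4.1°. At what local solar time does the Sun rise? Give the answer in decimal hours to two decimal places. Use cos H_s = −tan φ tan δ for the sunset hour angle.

5.96 h

−tan φ tan δ = −(0.1566)(0.0717) = -0.0112; H_s = arccos(-0.0112) = 90.64°.
Sunrise is at 12 − H_s/15 = 12 − 6.043 = 5.957 h local solar time.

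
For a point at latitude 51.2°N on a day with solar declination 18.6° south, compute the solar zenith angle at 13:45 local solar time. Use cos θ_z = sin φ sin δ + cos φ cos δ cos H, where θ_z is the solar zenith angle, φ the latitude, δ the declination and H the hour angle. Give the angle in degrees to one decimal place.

Hour angle H = 15° × (13.75 − 12) = 26.25°.
With φ = 51.2°, δ = -18.6°, H = 26.25°: sin φ sin δ = -0.2486, cos φ cos δ cos H = 0.5326, so cos θ_z = 0.2840.
θ_z = arccos(0.2840) = 73.50°.

73.5°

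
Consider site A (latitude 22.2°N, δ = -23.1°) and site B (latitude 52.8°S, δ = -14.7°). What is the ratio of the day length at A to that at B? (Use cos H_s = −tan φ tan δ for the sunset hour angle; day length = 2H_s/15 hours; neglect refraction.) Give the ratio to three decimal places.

0.726

A: H_s = arccos(−tan 22.2° · tan -23.1°) = 79.98°, so 2H_s/15 = 10.6640 h.
B: H_s = arccos(−tan -52.8° · tan -14.7°) = 110.22°, so 2H_s/15 = 14.6960 h.
Ratio A/B = 10.6640 / 14.6960 = 0.7256.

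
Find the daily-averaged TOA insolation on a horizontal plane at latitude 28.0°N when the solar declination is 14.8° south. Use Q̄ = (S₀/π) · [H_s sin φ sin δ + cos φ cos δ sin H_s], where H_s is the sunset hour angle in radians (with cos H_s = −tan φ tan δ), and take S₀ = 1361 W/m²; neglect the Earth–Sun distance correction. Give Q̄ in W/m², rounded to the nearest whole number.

292 W/m²

−tan φ tan δ = −(0.5317)(-0.2642) = 0.1405; H_s = arccos(0.1405) = 81.92°. In radians, H_s = 1.4298.
H_s sin φ sin δ = 1.4298 × 0.4695 × -0.2554 = -0.1714.
cos φ cos δ sin H_s = 0.8829 × 0.9668 × 0.9901 = 0.8451.
Q̄ = (1361/π) × (-0.1714 + 0.8451) = 433.22 × 0.6737 = 291.86 W/m².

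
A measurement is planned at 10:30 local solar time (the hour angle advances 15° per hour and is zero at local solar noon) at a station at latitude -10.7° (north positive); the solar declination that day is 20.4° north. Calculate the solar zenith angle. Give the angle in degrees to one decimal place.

38.2°

Hour angle H = 15° × (10.5 − 12) = -22.50°.
cos θ_z = sin φ sin δ + cos φ cos δ cos H = (-0.1857)(0.3486) + (0.9826)(0.9373)(0.9239) = 0.7862.
θ_z = arccos(0.7862) = 38.17°.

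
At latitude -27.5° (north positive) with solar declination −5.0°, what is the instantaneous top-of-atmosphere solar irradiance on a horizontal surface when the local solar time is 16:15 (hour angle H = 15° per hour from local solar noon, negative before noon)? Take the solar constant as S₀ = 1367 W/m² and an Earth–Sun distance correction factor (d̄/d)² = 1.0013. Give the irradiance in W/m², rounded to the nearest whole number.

Hour angle H = 15° × (16.25 − 12) = 63.75°.
cos θ_z = sin(-27.5°) sin(-5.0°) + cos(-27.5°) cos(-5.0°) cos(63.75°) = 0.0402 + 0.3908 = 0.4310.
Top-of-atmosphere irradiance = S₀ (d̄/d)² cos θ_z = 1367 × 1.0013 × 0.4310 = 589.94 W/m².

590 W/m²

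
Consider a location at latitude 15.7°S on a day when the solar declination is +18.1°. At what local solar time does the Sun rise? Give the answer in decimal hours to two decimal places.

cos H_s = −tan(-15.7°) · tan(18.1°) = 0.0919, so H_s = arccos(0.0919) = 84.73°.
Sunrise is at 12 − H_s/15 = 12 − 5.649 = 6.351 h local solar time.

6.35 h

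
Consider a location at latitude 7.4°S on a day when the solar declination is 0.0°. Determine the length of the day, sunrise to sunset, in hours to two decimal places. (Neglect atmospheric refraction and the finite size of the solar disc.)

12.00 hours

The sunset hour angle satisfies cos H_s = −tan φ tan δ = 0.0000, giving H_s = 90.00°.
Day length = 2 H_s / 15° h⁻¹ = 180.00° / 15 = 12.000 h.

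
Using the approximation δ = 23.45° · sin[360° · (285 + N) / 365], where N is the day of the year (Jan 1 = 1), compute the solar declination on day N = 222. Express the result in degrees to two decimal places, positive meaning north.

360 × (285 + 222) / 365 = 500.055°; sin(500.055°) = 0.6421.
δ = 23.45 × 0.6421 = 15.057° ≈ +15.06°.

+15.06°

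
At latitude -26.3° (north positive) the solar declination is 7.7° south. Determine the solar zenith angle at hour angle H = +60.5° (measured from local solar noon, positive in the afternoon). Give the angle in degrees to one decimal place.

60.2°

cos θ_z = sin(-26.3°) sin(-7.7°) + cos(-26.3°) cos(-7.7°) cos(60.50°) = 0.0594 + 0.4375 = 0.4969.
θ_z = arccos(0.4969) = 60.20°.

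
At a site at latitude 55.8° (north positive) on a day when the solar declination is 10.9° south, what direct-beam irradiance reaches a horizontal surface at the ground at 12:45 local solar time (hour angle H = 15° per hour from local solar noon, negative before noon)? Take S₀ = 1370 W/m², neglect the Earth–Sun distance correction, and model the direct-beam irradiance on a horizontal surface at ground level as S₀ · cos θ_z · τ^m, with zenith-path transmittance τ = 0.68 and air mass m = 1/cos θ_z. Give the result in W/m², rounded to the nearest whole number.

Hour angle H = 15° × (12.75 − 12) = 11.25°.
cos θ_z = sin φ sin δ + cos φ cos δ cos H = (0.8271)(-0.1891) + (0.5621)(0.9820)(0.9808) = 0.3850.
Air mass m = 1/cos θ_z = 1/0.3850 = 2.597; τ^m = 0.68^2.597 = 0.3673.
Surface direct beam = 1370 × 0.3850 × 0.3673 = 193.73 W/m².

194 W/m²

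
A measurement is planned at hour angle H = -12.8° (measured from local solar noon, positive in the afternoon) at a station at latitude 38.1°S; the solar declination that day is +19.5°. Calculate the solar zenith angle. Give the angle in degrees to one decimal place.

58.8°

cos θ_z = sin(-38.1°) sin(19.5°) + cos(-38.1°) cos(19.5°) cos(-12.80°) = -0.2060 + 0.7234 = 0.5174.
θ_z = arccos(0.5174) = 58.84°.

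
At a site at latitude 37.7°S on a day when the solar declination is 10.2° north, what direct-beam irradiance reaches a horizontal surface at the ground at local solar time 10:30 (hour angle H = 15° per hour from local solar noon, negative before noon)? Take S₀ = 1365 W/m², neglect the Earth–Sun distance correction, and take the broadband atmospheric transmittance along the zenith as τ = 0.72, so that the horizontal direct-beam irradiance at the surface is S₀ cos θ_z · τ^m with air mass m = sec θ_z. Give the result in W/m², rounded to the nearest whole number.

487 W/m²

Hour angle H = 15° × (10.5 − 12) = -22.50°.
cos θ_z = sin φ sin δ + cos φ cos δ cos H = (-0.6115)(0.1771) + (0.7912)(0.9842)(0.9239) = 0.6111.
Air mass m = 1/cos θ_z = 1/0.6111 = 1.636; τ^m = 0.72^1.636 = 0.5842.
Surface direct beam = 1365 × 0.6111 × 0.5842 = 487.31 W/m².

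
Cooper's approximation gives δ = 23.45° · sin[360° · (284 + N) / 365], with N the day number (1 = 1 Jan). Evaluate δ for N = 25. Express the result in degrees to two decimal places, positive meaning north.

-19.26°

360 × (284 + 25) / 365 = 304.767°; sin(304.767°) = -0.8215.
δ = 23.45 × -0.8215 = -19.264° ≈ -19.26°.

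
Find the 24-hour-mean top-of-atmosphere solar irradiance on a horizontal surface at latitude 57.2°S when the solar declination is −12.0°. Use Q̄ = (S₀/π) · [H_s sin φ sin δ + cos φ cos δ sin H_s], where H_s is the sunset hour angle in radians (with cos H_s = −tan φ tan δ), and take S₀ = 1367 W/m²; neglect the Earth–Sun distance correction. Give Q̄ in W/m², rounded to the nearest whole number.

363 W/m²

The sunset hour angle satisfies cos H_s = −tan φ tan δ = -0.3298, giving H_s = 109.26°. In radians, H_s = 1.9069.
H_s sin φ sin δ = 1.9069 × -0.8406 × -0.2079 = 0.3333.
cos φ cos δ sin H_s = 0.5417 × 0.9781 × 0.9440 = 0.5002.
Q̄ = (1367/π) × (0.3333 + 0.5002) = 435.13 × 0.8335 = 362.68 W/m².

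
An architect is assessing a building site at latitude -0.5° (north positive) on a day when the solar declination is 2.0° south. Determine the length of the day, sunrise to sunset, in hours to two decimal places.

12.00 hours

−tan φ tan δ = −(-0.0087)(-0.0349) = -0.0003; H_s = arccos(-0.0003) = 90.02°.
Day length = 2 H_s / 15° h⁻¹ = 180.04° / 15 = 12.003 h.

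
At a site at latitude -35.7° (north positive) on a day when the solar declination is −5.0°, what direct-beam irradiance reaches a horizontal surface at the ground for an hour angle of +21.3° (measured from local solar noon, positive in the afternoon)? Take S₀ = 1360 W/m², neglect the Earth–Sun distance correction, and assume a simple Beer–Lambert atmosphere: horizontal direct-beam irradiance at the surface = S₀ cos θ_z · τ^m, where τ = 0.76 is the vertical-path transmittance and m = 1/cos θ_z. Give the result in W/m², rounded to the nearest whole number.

cos θ_z = sin φ sin δ + cos φ cos δ cos H = (-0.5835)(-0.0872) + (0.8121)(0.9962)(0.9317) = 0.8046.
Air mass m = 1/cos θ_z = 1/0.8046 = 1.243; τ^m = 0.76^1.243 = 0.7110.
Surface direct beam = 1360 × 0.8046 × 0.7110 = 778.02 W/m².

778 W/m²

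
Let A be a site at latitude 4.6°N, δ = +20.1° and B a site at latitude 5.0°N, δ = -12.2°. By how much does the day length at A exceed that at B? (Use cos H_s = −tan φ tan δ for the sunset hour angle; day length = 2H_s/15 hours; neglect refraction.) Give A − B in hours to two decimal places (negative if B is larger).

+0.37 h

A: H_s = arccos(−tan 4.6° · tan 20.1°) = 91.69°, so 2H_s/15 = 12.2253 h.
B: H_s = arccos(−tan 5.0° · tan -12.2°) = 88.92°, so 2H_s/15 = 11.8560 h.
A − B = 12.2253 − 11.8560 = 0.3693 h.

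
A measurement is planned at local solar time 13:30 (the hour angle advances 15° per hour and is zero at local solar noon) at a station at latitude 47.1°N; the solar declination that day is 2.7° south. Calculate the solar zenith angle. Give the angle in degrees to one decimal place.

Hour angle H = 15° × (13.5 − 12) = 22.50°.
With φ = 47.1°, δ = -2.7°, H = 22.50°: sin φ sin δ = -0.0345, cos φ cos δ cos H = 0.6282, so cos θ_z = 0.5937.
θ_z = arccos(0.5937) = 53.58°.

53.6°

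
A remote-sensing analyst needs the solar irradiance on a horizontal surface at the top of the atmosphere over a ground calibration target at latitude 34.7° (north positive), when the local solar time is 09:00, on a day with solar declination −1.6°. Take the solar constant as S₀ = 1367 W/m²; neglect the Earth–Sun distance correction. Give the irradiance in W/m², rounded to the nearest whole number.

Hour angle H = 15° × (9 − 12) = -45.00°.
cos θ_z = sin(34.7°) sin(-1.6°) + cos(34.7°) cos(-1.6°) cos(-45.00°) = -0.0159 + 0.5811 = 0.5652.
Top-of-atmosphere irradiance = S₀ cos θ_z = 1367 × 0.5652 = 772.63 W/m².

773 W/m²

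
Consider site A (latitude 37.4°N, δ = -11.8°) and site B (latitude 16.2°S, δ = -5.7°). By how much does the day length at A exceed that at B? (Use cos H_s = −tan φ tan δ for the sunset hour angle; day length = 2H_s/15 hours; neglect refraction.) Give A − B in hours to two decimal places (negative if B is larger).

A: H_s = arccos(−tan 37.4° · tan -11.8°) = 80.81°, so 2H_s/15 = 10.7747 h.
B: H_s = arccos(−tan -16.2° · tan -5.7°) = 91.66°, so 2H_s/15 = 12.2213 h.
A − B = 10.7747 − 12.2213 = -1.4466 h.

-1.45 h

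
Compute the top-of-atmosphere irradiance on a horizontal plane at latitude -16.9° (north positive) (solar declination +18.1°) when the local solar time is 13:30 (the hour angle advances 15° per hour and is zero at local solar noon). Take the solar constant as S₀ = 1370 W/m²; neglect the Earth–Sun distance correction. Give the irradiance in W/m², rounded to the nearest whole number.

Hour angle H = 15° × (13.5 − 12) = 22.50°.
cos θ_z = sin φ sin δ + cos φ cos δ cos H = (-0.2907)(0.3107) + (0.9568)(0.9505)(0.9239) = 0.7499.
Top-of-atmosphere irradiance = S₀ cos θ_z = 1370 × 0.7499 = 1027.36 W/m².

1027 W/m²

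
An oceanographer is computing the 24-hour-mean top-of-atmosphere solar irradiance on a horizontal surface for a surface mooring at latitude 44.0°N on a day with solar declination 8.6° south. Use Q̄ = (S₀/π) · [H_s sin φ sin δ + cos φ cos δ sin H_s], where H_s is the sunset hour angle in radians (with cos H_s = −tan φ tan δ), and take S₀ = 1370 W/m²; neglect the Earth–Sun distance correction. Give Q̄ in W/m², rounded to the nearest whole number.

242 W/m²

cos H_s = −tan(44.0°) · tan(-8.6°) = 0.1460, so H_s = arccos(0.1460) = 81.60°. In radians, H_s = 1.4242.
H_s sin φ sin δ = 1.4242 × 0.6947 × -0.1495 = -0.1479.
cos φ cos δ sin H_s = 0.7193 × 0.9888 × 0.9893 = 0.7036.
Q̄ = (1370/π) × (-0.1479 + 0.7036) = 436.08 × 0.5557 = 242.33 W/m².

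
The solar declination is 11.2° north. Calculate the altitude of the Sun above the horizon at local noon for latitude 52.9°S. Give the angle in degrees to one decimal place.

At local solar noon the hour angle is zero, so the elevation is 90° − |φ − δ| = 90° − |-52.9° − (11.2°)| = 90° − 64.1° = 25.9°.

25.9°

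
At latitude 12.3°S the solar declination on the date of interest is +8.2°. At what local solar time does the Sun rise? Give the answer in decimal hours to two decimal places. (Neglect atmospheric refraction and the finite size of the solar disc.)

6.12 h

The sunset hour angle satisfies cos H_s = −tan φ tan δ = 0.0314, giving H_s = 88.20°.
Sunrise is at 12 − H_s/15 = 12 − 5.880 = 6.120 h local solar time.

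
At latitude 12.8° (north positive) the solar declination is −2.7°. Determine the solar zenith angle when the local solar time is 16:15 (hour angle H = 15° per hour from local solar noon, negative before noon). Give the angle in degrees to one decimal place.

65.1°

Hour angle H = 15° × (16.25 − 12) = 63.75°.
With φ = 12.8°, δ = -2.7°, H = 63.75°: sin φ sin δ = -0.0104, cos φ cos δ cos H = 0.4308, so cos θ_z = 0.4204.
θ_z = arccos(0.4204) = 65.14°.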